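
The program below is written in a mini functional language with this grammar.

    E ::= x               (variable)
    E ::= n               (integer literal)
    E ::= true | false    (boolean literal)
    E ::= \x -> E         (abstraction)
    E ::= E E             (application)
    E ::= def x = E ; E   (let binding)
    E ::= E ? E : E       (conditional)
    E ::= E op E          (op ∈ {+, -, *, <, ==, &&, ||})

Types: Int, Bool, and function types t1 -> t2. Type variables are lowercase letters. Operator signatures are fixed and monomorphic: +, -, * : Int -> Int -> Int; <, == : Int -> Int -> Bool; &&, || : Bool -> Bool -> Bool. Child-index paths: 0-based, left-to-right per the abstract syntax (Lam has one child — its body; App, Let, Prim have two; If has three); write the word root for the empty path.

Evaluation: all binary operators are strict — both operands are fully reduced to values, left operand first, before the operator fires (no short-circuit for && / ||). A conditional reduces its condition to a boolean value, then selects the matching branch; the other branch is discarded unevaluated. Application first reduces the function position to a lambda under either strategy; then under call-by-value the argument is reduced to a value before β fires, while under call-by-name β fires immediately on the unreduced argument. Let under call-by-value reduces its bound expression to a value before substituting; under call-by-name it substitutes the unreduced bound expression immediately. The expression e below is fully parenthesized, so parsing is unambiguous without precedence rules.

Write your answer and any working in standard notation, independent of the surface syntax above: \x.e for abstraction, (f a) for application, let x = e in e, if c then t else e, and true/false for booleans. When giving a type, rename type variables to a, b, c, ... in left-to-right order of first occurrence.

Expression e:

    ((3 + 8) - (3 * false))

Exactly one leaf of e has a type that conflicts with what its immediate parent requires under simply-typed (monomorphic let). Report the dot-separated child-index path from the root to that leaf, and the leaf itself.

Working:
  unify Int ~ Int
  unify Int ~ Int
  unify Int ~ Int
  unify Int ~ Int
  unify Bool ~ Int
  FAIL: mismatch Bool ~ Int

Answer: 1.1 : false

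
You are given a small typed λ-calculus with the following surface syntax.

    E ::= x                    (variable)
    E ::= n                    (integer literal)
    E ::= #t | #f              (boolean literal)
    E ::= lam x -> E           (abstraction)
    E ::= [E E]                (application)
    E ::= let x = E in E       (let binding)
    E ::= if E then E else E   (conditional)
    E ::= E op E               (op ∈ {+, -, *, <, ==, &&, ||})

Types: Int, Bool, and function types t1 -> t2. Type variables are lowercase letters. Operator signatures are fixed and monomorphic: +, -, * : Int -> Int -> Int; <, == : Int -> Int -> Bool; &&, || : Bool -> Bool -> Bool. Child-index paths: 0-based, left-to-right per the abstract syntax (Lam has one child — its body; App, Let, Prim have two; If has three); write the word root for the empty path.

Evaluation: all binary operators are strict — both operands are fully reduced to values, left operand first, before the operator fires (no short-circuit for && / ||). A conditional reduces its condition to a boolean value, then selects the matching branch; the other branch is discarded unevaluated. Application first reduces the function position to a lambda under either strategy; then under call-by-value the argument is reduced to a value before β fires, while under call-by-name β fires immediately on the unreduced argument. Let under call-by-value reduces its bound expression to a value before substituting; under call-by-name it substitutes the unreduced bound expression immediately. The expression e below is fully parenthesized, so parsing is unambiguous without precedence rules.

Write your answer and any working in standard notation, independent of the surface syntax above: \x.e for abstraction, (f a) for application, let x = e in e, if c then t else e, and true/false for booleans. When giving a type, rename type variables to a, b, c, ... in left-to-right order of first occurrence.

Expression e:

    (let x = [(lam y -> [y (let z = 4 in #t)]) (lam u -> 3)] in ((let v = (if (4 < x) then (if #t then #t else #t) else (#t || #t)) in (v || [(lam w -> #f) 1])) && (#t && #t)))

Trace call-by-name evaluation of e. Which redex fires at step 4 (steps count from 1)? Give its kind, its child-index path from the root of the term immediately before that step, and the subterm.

Derivation:
step 0: (let x = ((\y.(y (let z = 4 in true))) (\u.3)) in ((let v = (if (4 < x) then (if true then true else true) else (true || true)) in (v || ((\w.false) 1))) && (true && true)))
step 1: [let@root] ((let v = (if (4 < ((\y.(y (let z = 4 in true))) (\u.3))) then (if true then true else true) else (true || true)) in (v || ((\w.false) 1))) && (true && true))
step 2: [let@0] (((if (4 < ((\y.(y (let z = 4 in true))) (\u.3))) then (if true then true else true) else (true || true)) || ((\w.false) 1)) && (true && true))
step 3: [beta@0.0.0.1] (((if (4 < ((\u.3) (let z = 4 in true))) then (if true then true else true) else (true || true)) || ((\w.false) 1)) && (true && true))
step 4: [beta@0.0.0.1] (((if (4 < 3) then (if true then true else true) else (true || true)) || ((\w.false) 1)) && (true && true))

Answer: beta at 0.0.0.1 : ((\u.3) (let z = 4 in true))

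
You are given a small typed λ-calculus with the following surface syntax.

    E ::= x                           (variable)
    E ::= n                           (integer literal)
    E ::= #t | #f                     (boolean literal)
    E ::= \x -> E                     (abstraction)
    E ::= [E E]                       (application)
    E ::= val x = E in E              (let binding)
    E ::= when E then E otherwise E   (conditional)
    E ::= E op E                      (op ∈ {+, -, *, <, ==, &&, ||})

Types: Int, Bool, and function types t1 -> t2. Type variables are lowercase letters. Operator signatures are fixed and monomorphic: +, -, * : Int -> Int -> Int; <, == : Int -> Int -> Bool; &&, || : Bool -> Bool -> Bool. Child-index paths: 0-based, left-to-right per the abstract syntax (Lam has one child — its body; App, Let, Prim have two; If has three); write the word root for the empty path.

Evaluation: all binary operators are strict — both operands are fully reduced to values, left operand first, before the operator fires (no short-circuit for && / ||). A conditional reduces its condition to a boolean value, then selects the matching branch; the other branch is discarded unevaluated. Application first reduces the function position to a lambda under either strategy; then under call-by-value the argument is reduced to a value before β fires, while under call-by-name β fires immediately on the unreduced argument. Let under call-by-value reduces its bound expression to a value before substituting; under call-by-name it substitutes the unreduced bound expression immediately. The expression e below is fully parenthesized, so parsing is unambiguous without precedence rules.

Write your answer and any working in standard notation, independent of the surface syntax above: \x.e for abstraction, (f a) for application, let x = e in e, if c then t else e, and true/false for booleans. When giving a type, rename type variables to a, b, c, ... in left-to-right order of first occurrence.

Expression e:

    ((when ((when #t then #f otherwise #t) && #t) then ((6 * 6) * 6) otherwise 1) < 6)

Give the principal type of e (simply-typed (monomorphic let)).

Answer: Bool

Trace:
  unify Bool ~ Bool
  unify Bool ~ Bool
  unify Bool ~ Bool
  unify Bool ~ Bool
  unify Bool ~ Bool
  unify Int ~ Int
  unify Int ~ Int
  unify Int ~ Int
  unify Int ~ Int
  unify Int ~ Int
  unify Int ~ Int
  unify Int ~ Int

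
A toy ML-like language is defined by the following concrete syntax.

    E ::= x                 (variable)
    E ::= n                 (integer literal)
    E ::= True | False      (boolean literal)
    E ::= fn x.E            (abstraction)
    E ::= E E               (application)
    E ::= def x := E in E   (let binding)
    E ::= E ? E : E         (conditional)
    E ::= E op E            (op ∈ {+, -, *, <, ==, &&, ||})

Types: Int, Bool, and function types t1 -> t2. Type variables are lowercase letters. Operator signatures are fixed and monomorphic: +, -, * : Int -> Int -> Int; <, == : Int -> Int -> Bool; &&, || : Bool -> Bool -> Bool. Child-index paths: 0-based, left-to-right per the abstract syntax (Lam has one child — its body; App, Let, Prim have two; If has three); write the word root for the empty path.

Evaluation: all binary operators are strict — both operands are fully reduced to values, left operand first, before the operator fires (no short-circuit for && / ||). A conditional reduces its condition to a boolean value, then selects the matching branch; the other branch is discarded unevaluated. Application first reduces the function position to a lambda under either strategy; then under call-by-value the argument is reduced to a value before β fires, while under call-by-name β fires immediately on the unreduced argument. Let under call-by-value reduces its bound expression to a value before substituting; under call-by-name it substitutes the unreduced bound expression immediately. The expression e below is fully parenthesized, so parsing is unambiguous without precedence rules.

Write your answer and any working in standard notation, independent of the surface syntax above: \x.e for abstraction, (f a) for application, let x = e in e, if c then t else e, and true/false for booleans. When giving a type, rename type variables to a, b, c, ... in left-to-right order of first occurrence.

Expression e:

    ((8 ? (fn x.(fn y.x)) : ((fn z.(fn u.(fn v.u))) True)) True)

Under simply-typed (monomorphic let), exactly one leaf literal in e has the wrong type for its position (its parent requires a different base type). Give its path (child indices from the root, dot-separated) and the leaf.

Answer: 0.0 : 8

Working:
  unify Int ~ Bool
  FAIL: mismatch Int ~ Bool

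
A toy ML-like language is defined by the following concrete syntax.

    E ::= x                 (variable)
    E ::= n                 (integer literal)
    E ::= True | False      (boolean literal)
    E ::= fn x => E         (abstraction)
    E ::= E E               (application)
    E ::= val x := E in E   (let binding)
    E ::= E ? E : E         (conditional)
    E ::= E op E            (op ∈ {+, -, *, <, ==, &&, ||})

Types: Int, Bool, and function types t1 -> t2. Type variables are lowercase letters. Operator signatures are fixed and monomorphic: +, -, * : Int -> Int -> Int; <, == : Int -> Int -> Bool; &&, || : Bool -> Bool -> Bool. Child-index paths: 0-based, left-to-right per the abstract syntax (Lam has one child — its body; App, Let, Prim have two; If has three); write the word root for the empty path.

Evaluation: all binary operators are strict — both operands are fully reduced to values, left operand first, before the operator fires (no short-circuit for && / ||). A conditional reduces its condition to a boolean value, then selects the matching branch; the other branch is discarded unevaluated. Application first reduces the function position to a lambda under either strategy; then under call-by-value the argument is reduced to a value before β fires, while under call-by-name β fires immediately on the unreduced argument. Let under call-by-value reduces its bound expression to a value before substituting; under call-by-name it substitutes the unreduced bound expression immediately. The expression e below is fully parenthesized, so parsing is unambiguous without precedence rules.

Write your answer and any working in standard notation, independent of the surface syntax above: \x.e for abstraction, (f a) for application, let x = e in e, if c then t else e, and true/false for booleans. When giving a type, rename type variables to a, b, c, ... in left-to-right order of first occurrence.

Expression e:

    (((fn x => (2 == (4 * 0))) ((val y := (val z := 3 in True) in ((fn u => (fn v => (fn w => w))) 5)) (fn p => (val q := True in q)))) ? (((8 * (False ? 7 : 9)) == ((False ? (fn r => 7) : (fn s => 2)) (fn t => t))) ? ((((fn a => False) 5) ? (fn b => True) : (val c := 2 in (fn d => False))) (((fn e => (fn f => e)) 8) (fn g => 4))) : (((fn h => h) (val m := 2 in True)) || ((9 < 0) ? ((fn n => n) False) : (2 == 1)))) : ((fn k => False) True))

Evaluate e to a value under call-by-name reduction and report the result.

Derivation:
step 0: (if ((\x.(2 == (4 * 0))) ((let y = (let z = 3 in true) in ((\u.(\v.(\w.w))) 5)) (\p.(let q = true in q)))) then (if ((8 * (if false then 7 else 9)) == ((if false then (\r.7) else (\s.2)) (\t.t))) then ((if ((\a.false) 5) then (\b.true) else (let c = 2 in (\d.false))) (((\e.(\f.e)) 8) (\g.4))) else (((\h.h) (let m = 2 in true)) || (if (9 < 0) then ((\n.n) false) else (2 == 1)))) else ((\k.false) true))
step 1: [beta@0] (if (2 == (4 * 0)) then (if ((8 * (if false then 7 else 9)) == ((if false then (\r.7) else (\s.2)) (\t.t))) then ((if ((\a.false) 5) then (\b.true) else (let c = 2 in (\d.false))) (((\e.(\f.e)) 8) (\g.4))) else (((\h.h) (let m = 2 in true)) || (if (9 < 0) then ((\n.n) false) else (2 == 1)))) else ((\k.false) true))
step 2: [delta@0.1] (if (2 == 0) then (if ((8 * (if false then 7 else 9)) == ((if false then (\r.7) else (\s.2)) (\t.t))) then ((if ((\a.false) 5) then (\b.true) else (let c = 2 in (\d.false))) (((\e.(\f.e)) 8) (\g.4))) else (((\h.h) (let m = 2 in true)) || (if (9 < 0) then ((\n.n) false) else (2 == 1)))) else ((\k.false) true))
step 3: [delta@0] (if false then (if ((8 * (if false then 7 else 9)) == ((if false then (\r.7) else (\s.2)) (\t.t))) then ((if ((\a.false) 5) then (\b.true) else (let c = 2 in (\d.false))) (((\e.(\f.e)) 8) (\g.4))) else (((\h.h) (let m = 2 in true)) || (if (9 < 0) then ((\n.n) false) else (2 == 1)))) else ((\k.false) true))
step 4: [if@root] ((\k.false) true)
step 5: [beta@root] false

Answer: false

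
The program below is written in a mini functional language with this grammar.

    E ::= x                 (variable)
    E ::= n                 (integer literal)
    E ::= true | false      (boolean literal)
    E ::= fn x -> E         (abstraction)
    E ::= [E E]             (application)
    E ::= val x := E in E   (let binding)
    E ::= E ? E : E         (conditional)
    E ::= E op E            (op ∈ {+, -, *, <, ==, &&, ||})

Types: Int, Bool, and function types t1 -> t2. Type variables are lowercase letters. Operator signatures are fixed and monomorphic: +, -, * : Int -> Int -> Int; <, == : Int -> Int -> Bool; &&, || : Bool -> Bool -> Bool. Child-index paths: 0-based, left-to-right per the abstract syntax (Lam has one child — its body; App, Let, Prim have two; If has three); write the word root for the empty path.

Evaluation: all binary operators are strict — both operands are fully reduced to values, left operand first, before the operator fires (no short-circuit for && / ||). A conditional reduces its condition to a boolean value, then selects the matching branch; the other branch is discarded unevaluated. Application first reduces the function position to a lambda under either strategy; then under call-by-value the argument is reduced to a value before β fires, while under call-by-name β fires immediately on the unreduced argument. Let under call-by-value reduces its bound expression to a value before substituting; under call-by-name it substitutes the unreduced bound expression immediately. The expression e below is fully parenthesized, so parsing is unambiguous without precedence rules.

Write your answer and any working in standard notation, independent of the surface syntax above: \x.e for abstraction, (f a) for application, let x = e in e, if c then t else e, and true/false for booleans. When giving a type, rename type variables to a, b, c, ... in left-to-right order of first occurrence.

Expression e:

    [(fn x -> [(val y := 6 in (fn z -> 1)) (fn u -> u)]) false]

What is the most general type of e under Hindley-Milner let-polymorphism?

Derivation:
let y : Int
\z._ : b -> Int
u : c
\u._ : c -> c
  unify b -> Int ~ (c -> c) -> d
  unify b ~ c -> c
  unify Int ~ d
_ _ : Int
\x._ : a -> Int
  unify a -> Int ~ Bool -> e
  unify a ~ Bool
  unify Int ~ e
_ _ : Int

Answer: Int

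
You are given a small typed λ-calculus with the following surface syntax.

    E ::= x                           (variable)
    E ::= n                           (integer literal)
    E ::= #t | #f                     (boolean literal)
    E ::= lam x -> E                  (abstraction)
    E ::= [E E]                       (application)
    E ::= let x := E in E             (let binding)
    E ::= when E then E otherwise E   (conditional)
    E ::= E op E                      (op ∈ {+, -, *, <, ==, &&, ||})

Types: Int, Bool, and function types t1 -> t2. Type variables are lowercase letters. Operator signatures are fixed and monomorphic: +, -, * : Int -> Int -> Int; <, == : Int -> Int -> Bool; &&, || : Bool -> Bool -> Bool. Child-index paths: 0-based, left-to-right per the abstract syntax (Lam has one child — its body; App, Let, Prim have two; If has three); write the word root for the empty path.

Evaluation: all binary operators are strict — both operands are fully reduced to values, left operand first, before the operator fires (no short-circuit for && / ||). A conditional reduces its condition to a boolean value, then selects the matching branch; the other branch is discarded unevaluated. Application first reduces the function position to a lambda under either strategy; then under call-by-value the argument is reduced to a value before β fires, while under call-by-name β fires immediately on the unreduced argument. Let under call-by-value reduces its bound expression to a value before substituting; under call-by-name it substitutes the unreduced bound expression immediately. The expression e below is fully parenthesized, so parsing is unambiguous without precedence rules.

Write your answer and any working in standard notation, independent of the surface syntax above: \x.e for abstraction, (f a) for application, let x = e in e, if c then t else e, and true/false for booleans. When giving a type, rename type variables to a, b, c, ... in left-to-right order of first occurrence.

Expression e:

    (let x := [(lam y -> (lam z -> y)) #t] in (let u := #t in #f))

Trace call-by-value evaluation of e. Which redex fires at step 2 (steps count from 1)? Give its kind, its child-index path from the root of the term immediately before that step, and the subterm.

Trace:
step 0: (let x = ((\y.(\z.y)) true) in (let u = true in false))
step 1: [beta@0] (let x = (\z.true) in (let u = true in false))
step 2: [let@root] (let u = true in false)

Answer: let at root : (let x = (\z.true) in (let u = true in false))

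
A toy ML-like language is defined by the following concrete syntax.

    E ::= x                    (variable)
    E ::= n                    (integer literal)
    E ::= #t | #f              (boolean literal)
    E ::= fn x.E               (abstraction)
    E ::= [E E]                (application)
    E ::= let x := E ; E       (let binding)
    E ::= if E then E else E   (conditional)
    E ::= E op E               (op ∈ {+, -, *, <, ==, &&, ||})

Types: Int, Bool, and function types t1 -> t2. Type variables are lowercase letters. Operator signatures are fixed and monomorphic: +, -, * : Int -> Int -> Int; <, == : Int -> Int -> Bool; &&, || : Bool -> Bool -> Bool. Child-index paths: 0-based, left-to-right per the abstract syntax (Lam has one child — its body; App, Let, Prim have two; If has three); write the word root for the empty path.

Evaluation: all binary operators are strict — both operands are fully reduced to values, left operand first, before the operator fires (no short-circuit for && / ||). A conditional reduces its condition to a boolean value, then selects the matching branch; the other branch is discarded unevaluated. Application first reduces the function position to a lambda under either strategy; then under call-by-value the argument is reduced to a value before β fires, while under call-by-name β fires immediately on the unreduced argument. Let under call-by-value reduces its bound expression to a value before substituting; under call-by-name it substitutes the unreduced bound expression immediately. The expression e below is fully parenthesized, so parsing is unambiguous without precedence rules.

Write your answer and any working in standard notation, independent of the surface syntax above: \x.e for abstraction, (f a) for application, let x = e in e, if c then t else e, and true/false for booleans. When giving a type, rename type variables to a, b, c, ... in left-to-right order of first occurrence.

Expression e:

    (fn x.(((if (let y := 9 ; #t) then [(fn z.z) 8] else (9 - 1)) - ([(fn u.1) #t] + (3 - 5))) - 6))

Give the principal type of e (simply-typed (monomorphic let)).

Working:
let y : Int
  unify Bool ~ Bool
z : b
\z._ : b -> b
  unify b -> b ~ Int -> c
  unify b ~ Int
  unify Int ~ c
_ _ : Int
  unify Int ~ Int
  unify Int ~ Int
  unify Int ~ Int
  unify Int ~ Int
\u._ : d -> Int
  unify d -> Int ~ Bool -> e
  unify d ~ Bool
  unify Int ~ e
_ _ : Int
  unify Int ~ Int
  unify Int ~ Int
  unify Int ~ Int
  unify Int ~ Int
  unify Int ~ Int
  unify Int ~ Int
  unify Int ~ Int
\x._ : a -> Int

Answer: a -> Int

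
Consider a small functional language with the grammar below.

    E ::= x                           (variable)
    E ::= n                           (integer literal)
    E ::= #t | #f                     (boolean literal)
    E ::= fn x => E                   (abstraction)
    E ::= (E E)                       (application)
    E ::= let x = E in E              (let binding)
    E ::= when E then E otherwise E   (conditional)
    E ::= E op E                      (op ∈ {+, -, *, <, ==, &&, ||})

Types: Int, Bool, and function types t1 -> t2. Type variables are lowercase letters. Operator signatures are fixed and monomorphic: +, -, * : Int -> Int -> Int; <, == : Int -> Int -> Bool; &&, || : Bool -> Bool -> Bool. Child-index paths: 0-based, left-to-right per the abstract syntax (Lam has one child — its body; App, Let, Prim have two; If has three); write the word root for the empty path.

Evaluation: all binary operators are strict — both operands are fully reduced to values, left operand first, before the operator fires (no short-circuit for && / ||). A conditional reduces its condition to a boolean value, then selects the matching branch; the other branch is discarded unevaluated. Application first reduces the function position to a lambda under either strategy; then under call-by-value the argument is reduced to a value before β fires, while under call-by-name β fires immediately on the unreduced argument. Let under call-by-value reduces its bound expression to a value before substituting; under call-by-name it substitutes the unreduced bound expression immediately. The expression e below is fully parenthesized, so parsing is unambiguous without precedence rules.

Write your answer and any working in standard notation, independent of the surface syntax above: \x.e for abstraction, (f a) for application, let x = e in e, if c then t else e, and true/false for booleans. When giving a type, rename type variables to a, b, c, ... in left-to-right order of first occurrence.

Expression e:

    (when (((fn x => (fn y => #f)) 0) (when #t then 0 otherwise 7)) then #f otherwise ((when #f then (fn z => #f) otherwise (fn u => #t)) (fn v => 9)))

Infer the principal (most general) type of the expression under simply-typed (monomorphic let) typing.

Answer: Bool

Derivation:
\y._ : b -> Bool
\x._ : a -> b -> Bool
  unify a -> b -> Bool ~ Int -> c
  unify a ~ Int
  unify b -> Bool ~ c
_ _ : b -> Bool
  unify Bool ~ Bool
  unify Int ~ Int
  unify b -> Bool ~ Int -> d
  unify b ~ Int
  unify Bool ~ d
_ _ : Bool
  unify Bool ~ Bool
  unify Bool ~ Bool
\z._ : e -> Bool
\u._ : f -> Bool
  unify e -> Bool ~ f -> Bool
  unify e ~ f
  unify Bool ~ Bool
\v._ : g -> Int
  unify f -> Bool ~ (g -> Int) -> h
  unify f ~ g -> Int
  unify Bool ~ h
_ _ : Bool
  unify Bool ~ Bool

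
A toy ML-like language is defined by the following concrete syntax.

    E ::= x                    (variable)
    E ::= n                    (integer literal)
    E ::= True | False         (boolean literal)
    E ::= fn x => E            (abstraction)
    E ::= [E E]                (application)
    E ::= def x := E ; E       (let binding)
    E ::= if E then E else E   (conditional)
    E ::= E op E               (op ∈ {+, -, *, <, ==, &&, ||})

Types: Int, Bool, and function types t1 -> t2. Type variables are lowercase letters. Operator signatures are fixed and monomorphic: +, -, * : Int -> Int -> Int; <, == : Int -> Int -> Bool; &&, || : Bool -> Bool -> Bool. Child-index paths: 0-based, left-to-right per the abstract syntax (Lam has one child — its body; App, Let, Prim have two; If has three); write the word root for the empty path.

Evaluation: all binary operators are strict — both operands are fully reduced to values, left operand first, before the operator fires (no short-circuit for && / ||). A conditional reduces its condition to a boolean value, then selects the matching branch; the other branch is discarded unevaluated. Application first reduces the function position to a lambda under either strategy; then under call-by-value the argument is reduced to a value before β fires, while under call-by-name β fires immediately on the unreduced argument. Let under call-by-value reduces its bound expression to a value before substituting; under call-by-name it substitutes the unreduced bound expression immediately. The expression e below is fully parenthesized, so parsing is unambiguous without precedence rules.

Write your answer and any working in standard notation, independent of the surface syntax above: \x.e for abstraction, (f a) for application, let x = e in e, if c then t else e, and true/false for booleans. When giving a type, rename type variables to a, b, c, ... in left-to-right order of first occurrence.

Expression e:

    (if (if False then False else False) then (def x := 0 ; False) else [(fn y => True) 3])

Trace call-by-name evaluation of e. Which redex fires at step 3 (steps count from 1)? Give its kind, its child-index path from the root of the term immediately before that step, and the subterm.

Answer: beta at root : ((\y.true) 3)

Derivation:
step 0: (if (if false then false else false) then (let x = 0 in false) else ((\y.true) 3))
step 1: [if@0] (if false then (let x = 0 in false) else ((\y.true) 3))
step 2: [if@root] ((\y.true) 3)
step 3: [beta@root] true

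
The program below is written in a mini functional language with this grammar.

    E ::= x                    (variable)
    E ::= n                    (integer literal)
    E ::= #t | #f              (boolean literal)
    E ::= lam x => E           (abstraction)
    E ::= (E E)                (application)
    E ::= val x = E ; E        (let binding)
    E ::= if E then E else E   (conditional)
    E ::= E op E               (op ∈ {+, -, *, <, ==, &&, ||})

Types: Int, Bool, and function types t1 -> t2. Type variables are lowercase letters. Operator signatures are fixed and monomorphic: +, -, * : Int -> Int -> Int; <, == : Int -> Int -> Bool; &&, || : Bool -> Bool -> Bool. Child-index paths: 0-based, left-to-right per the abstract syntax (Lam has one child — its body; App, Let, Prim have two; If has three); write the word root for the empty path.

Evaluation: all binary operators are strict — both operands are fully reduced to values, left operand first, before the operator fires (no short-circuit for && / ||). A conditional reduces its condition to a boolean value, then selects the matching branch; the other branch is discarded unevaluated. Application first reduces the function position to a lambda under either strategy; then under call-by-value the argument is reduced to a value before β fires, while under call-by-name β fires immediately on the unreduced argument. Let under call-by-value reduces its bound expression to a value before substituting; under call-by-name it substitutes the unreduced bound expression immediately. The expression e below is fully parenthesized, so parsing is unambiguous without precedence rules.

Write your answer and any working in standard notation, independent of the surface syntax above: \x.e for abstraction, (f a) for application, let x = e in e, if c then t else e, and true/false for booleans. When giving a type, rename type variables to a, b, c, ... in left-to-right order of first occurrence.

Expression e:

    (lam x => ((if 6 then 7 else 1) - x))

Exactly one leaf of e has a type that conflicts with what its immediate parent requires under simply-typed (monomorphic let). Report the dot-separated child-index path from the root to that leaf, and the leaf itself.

Answer: 0.0.0 : 6

Trace:
  unify Int ~ Bool
  FAIL: mismatch Int ~ Bool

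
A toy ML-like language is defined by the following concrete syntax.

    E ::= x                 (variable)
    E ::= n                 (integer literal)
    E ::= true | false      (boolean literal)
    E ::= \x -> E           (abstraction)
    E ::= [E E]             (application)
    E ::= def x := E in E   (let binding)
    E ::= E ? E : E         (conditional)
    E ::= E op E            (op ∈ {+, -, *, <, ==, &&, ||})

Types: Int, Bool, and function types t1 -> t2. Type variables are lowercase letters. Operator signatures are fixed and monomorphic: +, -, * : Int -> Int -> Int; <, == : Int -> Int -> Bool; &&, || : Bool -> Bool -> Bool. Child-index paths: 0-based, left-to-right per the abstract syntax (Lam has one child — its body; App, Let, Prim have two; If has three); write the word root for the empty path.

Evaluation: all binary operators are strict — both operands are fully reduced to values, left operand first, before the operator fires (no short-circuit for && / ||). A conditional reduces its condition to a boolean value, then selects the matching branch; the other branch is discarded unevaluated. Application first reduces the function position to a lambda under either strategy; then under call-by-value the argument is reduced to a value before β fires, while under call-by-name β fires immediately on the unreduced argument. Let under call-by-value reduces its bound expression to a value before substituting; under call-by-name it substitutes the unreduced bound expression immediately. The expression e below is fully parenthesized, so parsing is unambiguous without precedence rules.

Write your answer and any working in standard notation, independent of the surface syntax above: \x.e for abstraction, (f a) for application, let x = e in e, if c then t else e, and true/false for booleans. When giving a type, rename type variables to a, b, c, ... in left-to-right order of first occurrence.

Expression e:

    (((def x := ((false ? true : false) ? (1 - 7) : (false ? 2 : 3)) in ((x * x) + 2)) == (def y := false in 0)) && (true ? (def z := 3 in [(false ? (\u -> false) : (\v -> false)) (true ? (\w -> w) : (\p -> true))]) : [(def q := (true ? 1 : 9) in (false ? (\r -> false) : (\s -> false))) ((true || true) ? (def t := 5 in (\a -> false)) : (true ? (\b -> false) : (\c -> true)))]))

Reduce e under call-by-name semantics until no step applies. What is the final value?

Answer: false

Trace:
step 0: (((let x = (if (if false then true else false) then (1 - 7) else (if false then 2 else 3)) in ((x * x) + 2)) == (let y = false in 0)) && (if true then (let z = 3 in ((if false then (\u.false) else (\v.false)) (if true then (\w.w) else (\p.true)))) else ((let q = (if true then 1 else 9) in (if false then (\r.false) else (\s.false))) (if (true || true) then (let t = 5 in (\a.false)) else (if true then (\b.false) else (\c.true))))))
step 1: [let@0.0] (((((if (if false then true else false) then (1 - 7) else (if false then 2 else 3)) * (if (if false then true else false) then (1 - 7) else (if false then 2 else 3))) + 2) == (let y = false in 0)) && (if true then (let z = 3 in ((if false then (\u.false) else (\v.false)) (if true then (\w.w) else (\p.true)))) else ((let q = (if true then 1 else 9) in (if false then (\r.false) else (\s.false))) (if (true || true) then (let t = 5 in (\a.false)) else (if true then (\b.false) else (\c.true))))))
step 2: [if@0.0.0.0.0] (((((if false then (1 - 7) else (if false then 2 else 3)) * (if (if false then true else false) then (1 - 7) else (if false then 2 else 3))) + 2) == (let y = false in 0)) && (if true then (let z = 3 in ((if false then (\u.false) else (\v.false)) (if true then (\w.w) else (\p.true)))) else ((let q = (if true then 1 else 9) in (if false then (\r.false) else (\s.false))) (if (true || true) then (let t = 5 in (\a.false)) else (if true then (\b.false) else (\c.true))))))
step 3: [if@0.0.0.0] (((((if false then 2 else 3) * (if (if false then true else false) then (1 - 7) else (if false then 2 else 3))) + 2) == (let y = false in 0)) && (if true then (let z = 3 in ((if false then (\u.false) else (\v.false)) (if true then (\w.w) else (\p.true)))) else ((let q = (if true then 1 else 9) in (if false then (\r.false) else (\s.false))) (if (true || true) then (let t = 5 in (\a.false)) else (if true then (\b.false) else (\c.true))))))
step 4: [if@0.0.0.0] ((((3 * (if (if false then true else false) then (1 - 7) else (if false then 2 else 3))) + 2) == (let y = false in 0)) && (if true then (let z = 3 in ((if false then (\u.false) else (\v.false)) (if true then (\w.w) else (\p.true)))) else ((let q = (if true then 1 else 9) in (if false then (\r.false) else (\s.false))) (if (true || true) then (let t = 5 in (\a.false)) else (if true then (\b.false) else (\c.true))))))
step 5: [if@0.0.0.1.0] ((((3 * (if false then (1 - 7) else (if false then 2 else 3))) + 2) == (let y = false in 0)) && (if true then (let z = 3 in ((if false then (\u.false) else (\v.false)) (if true then (\w.w) else (\p.true)))) else ((let q = (if true then 1 else 9) in (if false then (\r.false) else (\s.false))) (if (true || true) then (let t = 5 in (\a.false)) else (if true then (\b.false) else (\c.true))))))
step 6: [if@0.0.0.1] ((((3 * (if false then 2 else 3)) + 2) == (let y = false in 0)) && (if true then (let z = 3 in ((if false then (\u.false) else (\v.false)) (if true then (\w.w) else (\p.true)))) else ((let q = (if true then 1 else 9) in (if false then (\r.false) else (\s.false))) (if (true || true) then (let t = 5 in (\a.false)) else (if true then (\b.false) else (\c.true))))))
step 7: [if@0.0.0.1] ((((3 * 3) + 2) == (let y = false in 0)) && (if true then (let z = 3 in ((if false then (\u.false) else (\v.false)) (if true then (\w.w) else (\p.true)))) else ((let q = (if true then 1 else 9) in (if false then (\r.false) else (\s.false))) (if (true || true) then (let t = 5 in (\a.false)) else (if true then (\b.false) else (\c.true))))))
step 8: [delta@0.0.0] (((9 + 2) == (let y = false in 0)) && (if true then (let z = 3 in ((if false then (\u.false) else (\v.false)) (if true then (\w.w) else (\p.true)))) else ((let q = (if true then 1 else 9) in (if false then (\r.false) else (\s.false))) (if (true || true) then (let t = 5 in (\a.false)) else (if true then (\b.false) else (\c.true))))))
step 9: [delta@0.0] ((11 == (let y = false in 0)) && (if true then (let z = 3 in ((if false then (\u.false) else (\v.false)) (if true then (\w.w) else (\p.true)))) else ((let q = (if true then 1 else 9) in (if false then (\r.false) else (\s.false))) (if (true || true) then (let t = 5 in (\a.false)) else (if true then (\b.false) else (\c.true))))))
step 10: [let@0.1] ((11 == 0) && (if true then (let z = 3 in ((if false then (\u.false) else (\v.false)) (if true then (\w.w) else (\p.true)))) else ((let q = (if true then 1 else 9) in (if false then (\r.false) else (\s.false))) (if (true || true) then (let t = 5 in (\a.false)) else (if true then (\b.false) else (\c.true))))))
step 11: [delta@0] (false && (if true then (let z = 3 in ((if false then (\u.false) else (\v.false)) (if true then (\w.w) else (\p.true)))) else ((let q = (if true then 1 else 9) in (if false then (\r.false) else (\s.false))) (if (true || true) then (let t = 5 in (\a.false)) else (if true then (\b.false) else (\c.true))))))
step 12: [if@1] (false && (let z = 3 in ((if false then (\u.false) else (\v.false)) (if true then (\w.w) else (\p.true)))))
step 13: [let@1] (false && ((if false then (\u.false) else (\v.false)) (if true then (\w.w) else (\p.true))))
step 14: [if@1.0] (false && ((\v.false) (if true then (\w.w) else (\p.true))))
step 15: [beta@1] (false && false)
step 16: [delta@root] false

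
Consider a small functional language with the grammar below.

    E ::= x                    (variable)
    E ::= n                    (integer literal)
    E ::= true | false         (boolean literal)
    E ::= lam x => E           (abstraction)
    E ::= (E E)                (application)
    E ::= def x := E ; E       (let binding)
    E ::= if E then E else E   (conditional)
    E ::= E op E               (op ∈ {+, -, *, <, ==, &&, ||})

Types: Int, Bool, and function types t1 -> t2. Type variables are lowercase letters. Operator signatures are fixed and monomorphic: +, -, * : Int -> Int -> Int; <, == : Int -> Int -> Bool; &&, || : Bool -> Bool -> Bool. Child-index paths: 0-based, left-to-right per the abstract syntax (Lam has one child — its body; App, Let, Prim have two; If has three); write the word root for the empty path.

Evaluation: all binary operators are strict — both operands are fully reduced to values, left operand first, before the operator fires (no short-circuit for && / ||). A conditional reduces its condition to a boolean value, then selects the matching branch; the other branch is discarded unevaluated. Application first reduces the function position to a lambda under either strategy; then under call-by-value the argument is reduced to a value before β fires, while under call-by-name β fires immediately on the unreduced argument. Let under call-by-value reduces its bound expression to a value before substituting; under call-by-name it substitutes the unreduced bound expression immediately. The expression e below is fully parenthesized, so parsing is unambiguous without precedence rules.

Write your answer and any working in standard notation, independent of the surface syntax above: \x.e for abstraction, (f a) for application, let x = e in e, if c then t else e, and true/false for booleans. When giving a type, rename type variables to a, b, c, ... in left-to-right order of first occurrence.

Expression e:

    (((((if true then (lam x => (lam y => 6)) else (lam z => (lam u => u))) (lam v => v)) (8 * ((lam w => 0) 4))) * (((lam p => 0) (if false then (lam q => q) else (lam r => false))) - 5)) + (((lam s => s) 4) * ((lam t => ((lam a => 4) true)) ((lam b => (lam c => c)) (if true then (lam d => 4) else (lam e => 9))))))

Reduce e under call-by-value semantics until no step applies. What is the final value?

Trace:
step 0: (((((if true then (\x.(\y.6)) else (\z.(\u.u))) (\v.v)) (8 * ((\w.0) 4))) * (((\p.0) (if false then (\q.q) else (\r.false))) - 5)) + (((\s.s) 4) * ((\t.((\a.4) true)) ((\b.(\c.c)) (if true then (\d.4) else (\e.9))))))
step 1: [if@0.0.0.0] (((((\x.(\y.6)) (\v.v)) (8 * ((\w.0) 4))) * (((\p.0) (if false then (\q.q) else (\r.false))) - 5)) + (((\s.s) 4) * ((\t.((\a.4) true)) ((\b.(\c.c)) (if true then (\d.4) else (\e.9))))))
step 2: [beta@0.0.0] ((((\y.6) (8 * ((\w.0) 4))) * (((\p.0) (if false then (\q.q) else (\r.false))) - 5)) + (((\s.s) 4) * ((\t.((\a.4) true)) ((\b.(\c.c)) (if true then (\d.4) else (\e.9))))))
step 3: [beta@0.0.1.1] ((((\y.6) (8 * 0)) * (((\p.0) (if false then (\q.q) else (\r.false))) - 5)) + (((\s.s) 4) * ((\t.((\a.4) true)) ((\b.(\c.c)) (if true then (\d.4) else (\e.9))))))
step 4: [delta@0.0.1] ((((\y.6) 0) * (((\p.0) (if false then (\q.q) else (\r.false))) - 5)) + (((\s.s) 4) * ((\t.((\a.4) true)) ((\b.(\c.c)) (if true then (\d.4) else (\e.9))))))
step 5: [beta@0.0] ((6 * (((\p.0) (if false then (\q.q) else (\r.false))) - 5)) + (((\s.s) 4) * ((\t.((\a.4) true)) ((\b.(\c.c)) (if true then (\d.4) else (\e.9))))))
step 6: [if@0.1.0.1] ((6 * (((\p.0) (\r.false)) - 5)) + (((\s.s) 4) * ((\t.((\a.4) true)) ((\b.(\c.c)) (if true then (\d.4) else (\e.9))))))
step 7: [beta@0.1.0] ((6 * (0 - 5)) + (((\s.s) 4) * ((\t.((\a.4) true)) ((\b.(\c.c)) (if true then (\d.4) else (\e.9))))))
step 8: [delta@0.1] ((6 * -5) + (((\s.s) 4) * ((\t.((\a.4) true)) ((\b.(\c.c)) (if true then (\d.4) else (\e.9))))))
step 9: [delta@0] (-30 + (((\s.s) 4) * ((\t.((\a.4) true)) ((\b.(\c.c)) (if true then (\d.4) else (\e.9))))))
step 10: [beta@1.0] (-30 + (4 * ((\t.((\a.4) true)) ((\b.(\c.c)) (if true then (\d.4) else (\e.9))))))
step 11: [if@1.1.1.1] (-30 + (4 * ((\t.((\a.4) true)) ((\b.(\c.c)) (\d.4)))))
step 12: [beta@1.1.1] (-30 + (4 * ((\t.((\a.4) true)) (\c.c))))
step 13: [beta@1.1] (-30 + (4 * ((\a.4) true)))
step 14: [beta@1.1] (-30 + (4 * 4))
step 15: [delta@1] (-30 + 16)
step 16: [delta@root] -14

Answer: -14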